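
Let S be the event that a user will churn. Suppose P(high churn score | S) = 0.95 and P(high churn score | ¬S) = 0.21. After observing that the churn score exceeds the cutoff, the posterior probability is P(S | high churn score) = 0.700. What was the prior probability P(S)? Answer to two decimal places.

In odds form, posterior odds = prior odds × likelihood ratio, so prior odds = posterior odds ÷ LR.
Posterior odds = 0.700/(1−0.700) = 2.3333. LR = 0.95/0.21 = 4.5238.
Prior odds = 2.3333/4.5238 = 0.5158, so P(S) = 0.5158/(1+0.5158) ≈ 0.34.

P(S) = 0.34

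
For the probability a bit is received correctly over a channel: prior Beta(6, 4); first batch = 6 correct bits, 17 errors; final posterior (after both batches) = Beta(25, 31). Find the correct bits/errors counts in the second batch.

Sequential conjugate updates are equivalent to a single update on the pooled data, so total successes = posterior α − prior α and total failures = posterior β − prior β.
Total across both batches: 25−6=19 correct bits, 31−4=27 errors.
Subtract the first batch: 19−6=13 correct bits and 27−17=10 errors.

13 correct bits and 10 errors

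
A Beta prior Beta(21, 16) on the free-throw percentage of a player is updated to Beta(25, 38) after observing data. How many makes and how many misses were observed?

A Beta(a, b) prior with s successes and f failures in binomial data gives a Beta(a+s, b+f) posterior.
Match parameters: s=25−21=4, f=38−16=22.

4 makes and 22 misses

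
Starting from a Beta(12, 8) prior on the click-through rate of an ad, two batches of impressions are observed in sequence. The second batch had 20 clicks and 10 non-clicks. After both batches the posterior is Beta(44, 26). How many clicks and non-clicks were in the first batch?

Sequential conjugate updates are equivalent to a single update on the pooled data, so total successes = posterior α − prior α and total failures = posterior β − prior β.
Total across both batches: 44−12=32 clicks, 26−8=18 non-clicks.
Subtract the second batch: 32−20=12 clicks and 18−10=8 non-clicks.

12 clicks and 8 non-clicks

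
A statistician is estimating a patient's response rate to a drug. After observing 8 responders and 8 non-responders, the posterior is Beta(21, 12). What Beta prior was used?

Under Beta–binomial conjugacy the posterior parameters are (a+s, b+f).
So a = 21 − 8 = 13 and b = 12 − 8 = 4.

Beta(13, 4)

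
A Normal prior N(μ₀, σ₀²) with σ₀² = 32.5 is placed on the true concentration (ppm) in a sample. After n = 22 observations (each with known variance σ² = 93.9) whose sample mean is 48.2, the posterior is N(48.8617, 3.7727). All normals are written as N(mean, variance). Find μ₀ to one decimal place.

μ₀ = 53.9

The posterior mean is a precision-weighted average: μ_n = (τ₀μ₀ + τ_data·x̄)/(τ₀+τ_data), with τ₀=1/σ₀² and τ_data=n/σ².
Here τ₀ = 1/32.5 = 0.030769 and τ_data = 22/93.9 = 0.234292, so τ_n = 0.265061.
Rearranging for μ₀: μ₀ = (μ_n·τ_n − τ_data·x̄)/τ₀ = (48.8617·0.265061 − 0.234292·48.2) / 0.030769 = 1.658457/0.030769 ≈ 53.9.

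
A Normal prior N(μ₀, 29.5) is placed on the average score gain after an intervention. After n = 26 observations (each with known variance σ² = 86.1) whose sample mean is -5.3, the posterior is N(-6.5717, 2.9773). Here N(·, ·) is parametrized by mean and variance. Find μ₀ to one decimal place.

μ₀ = -17.9

The posterior mean is a precision-weighted average: μ_n = (τ₀μ₀ + τ_data·x̄)/(τ₀+τ_data), with τ₀=1/σ₀² and τ_data=n/σ².
Here τ₀ = 1/29.5 = 0.033898 and τ_data = 26/86.1 = 0.301974, so τ_n = 0.335872.
Rearranging for μ₀: μ₀ = (μ_n·τ_n − τ_data·x̄)/τ₀ = (-6.5717·0.335872 − 0.301974·-5.3) / 0.033898 = -0.606788/0.033898 ≈ -17.9.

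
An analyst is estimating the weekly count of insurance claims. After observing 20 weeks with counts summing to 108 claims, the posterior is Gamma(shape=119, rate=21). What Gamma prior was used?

Gamma–Poisson conjugacy: posterior shape = α + Σxᵢ, posterior rate = β + n.
So α = 119 − 108 = 11 and β = 21 − 20 = 1.

Gamma(shape=11, rate=1)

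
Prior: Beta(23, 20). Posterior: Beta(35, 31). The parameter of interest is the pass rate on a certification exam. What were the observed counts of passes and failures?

A Beta(α, β) prior with s successes and f failures in binomial data gives a Beta(α+s, β+f) posterior.
Match parameters: s=35−23=12, f=31−20=11.

12 passes and 11 failures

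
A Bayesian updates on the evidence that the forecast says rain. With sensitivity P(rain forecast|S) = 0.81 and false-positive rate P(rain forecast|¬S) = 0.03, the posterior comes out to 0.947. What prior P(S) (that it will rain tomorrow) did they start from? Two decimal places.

P(S) = 0.40

In odds form, posterior odds = prior odds × likelihood ratio, so prior odds = posterior odds ÷ LR.
Posterior odds = 0.947/(1−0.947) = 17.8679. LR = 0.81/0.03 = 27.0000.
Prior odds = 17.8679/27.0000 = 0.6618, so P(S) = 0.6618/(1+0.6618) ≈ 0.40.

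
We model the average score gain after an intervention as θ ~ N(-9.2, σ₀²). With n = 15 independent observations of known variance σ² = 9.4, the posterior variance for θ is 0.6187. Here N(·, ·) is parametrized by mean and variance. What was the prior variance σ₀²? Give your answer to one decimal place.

σ₀² = 48.7

Posterior precision equals prior precision plus data precision: 1/σ_n² = 1/σ₀² + n/σ².
So 1/σ₀² = 1/0.6187 − 15/9.4 = 1.616292 − 1.595745 = 0.020547.
Hence σ₀² = 1/0.020547 ≈ 48.7.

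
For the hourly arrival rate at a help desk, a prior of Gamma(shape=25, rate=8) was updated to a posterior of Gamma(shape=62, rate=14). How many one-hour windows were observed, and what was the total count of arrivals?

n = 6 one-hour windows with total 37 arrivals

Gamma–Poisson conjugacy: posterior shape = α + Σxᵢ, posterior rate = β + n.
Matching: Σxᵢ = 62 − 25 = 37 and n = 14 − 8 = 6.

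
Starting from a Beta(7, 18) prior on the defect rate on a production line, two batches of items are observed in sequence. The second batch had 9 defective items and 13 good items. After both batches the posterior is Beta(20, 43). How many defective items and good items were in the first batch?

4 defective items and 12 good items

Sequential conjugate updates are equivalent to a single update on the pooled data, so total successes = posterior α − prior α and total failures = posterior β − prior β.
Total across both batches: 20−7=13 defective items, 43−18=25 good items.
Subtract the second batch: 13−9=4 defective items and 25−13=12 good items.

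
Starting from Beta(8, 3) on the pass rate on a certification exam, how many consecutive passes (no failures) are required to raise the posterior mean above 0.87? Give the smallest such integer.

k = 13

After k passes and 0 failures the posterior is Beta(8+k, 3), with mean (8+k)/(8+3+k).
Set (8+k)/(11+k) > 0.87 and solve: k > (0.87·11 − 8)/(1 − 0.87) = 12.077.
The smallest integer exceeding 12.077 is 13.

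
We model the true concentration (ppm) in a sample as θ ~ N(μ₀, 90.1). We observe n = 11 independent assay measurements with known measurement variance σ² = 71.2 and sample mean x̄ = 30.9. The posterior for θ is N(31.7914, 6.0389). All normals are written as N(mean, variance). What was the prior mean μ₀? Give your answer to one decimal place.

μ₀ = 44.2

With known observation variance, the Normal–Normal posterior has precision τ_n = τ₀ + n/σ² and mean μ_n = (τ₀μ₀ + (n/σ²)x̄)/τ_n.
Here τ₀ = 1/90.1 = 0.011099 and τ_data = 11/71.2 = 0.154494, so τ_n = 0.165593.
Rearranging for μ₀: μ₀ = (μ_n·τ_n − τ_data·x̄)/τ₀ = (31.7914·0.165593 − 0.154494·30.9) / 0.011099 = 0.490569/0.011099 ≈ 44.2.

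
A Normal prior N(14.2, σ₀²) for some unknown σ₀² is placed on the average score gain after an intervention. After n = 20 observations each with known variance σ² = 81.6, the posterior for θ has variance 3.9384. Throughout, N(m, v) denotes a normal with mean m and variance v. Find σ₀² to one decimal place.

σ₀² = 113.5

For the Normal–Normal model with known σ², precisions add: τ_n = τ₀ + n/σ².
So 1/σ₀² = 1/3.9384 − 20/81.6 = 0.253910 − 0.245098 = 0.008812.
Hence σ₀² = 1/0.008812 ≈ 113.5.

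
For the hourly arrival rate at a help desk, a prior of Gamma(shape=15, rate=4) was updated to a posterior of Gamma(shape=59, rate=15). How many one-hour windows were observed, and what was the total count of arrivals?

n = 11 one-hour windows with total 44 arrivals

A Gamma(α, β) prior (rate parametrization) on a Poisson rate with n observations summing to S gives posterior Gamma(α+S, β+n).
Matching: Σxᵢ = 59 − 15 = 44 and n = 15 − 4 = 11.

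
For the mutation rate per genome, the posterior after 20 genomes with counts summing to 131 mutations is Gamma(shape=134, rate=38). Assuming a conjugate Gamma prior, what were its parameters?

Gamma(shape=3, rate=18)

Gamma–Poisson conjugacy: posterior shape = α + Σxᵢ, posterior rate = β + n.
So α = 134 − 131 = 3 and β = 38 − 20 = 18.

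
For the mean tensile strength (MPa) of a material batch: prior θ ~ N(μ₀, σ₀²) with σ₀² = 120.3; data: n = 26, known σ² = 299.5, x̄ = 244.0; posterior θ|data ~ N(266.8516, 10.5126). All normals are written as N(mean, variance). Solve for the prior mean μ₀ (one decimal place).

μ₀ = 505.5

With known observation variance, the Normal–Normal posterior has precision τ_n = τ₀ + n/σ² and mean μ_n = (τ₀μ₀ + (n/σ²)x̄)/τ_n.
Here τ₀ = 1/120.3 = 0.008313 and τ_data = 26/299.5 = 0.086811, so τ_n = 0.095124.
Rearranging for μ₀: μ₀ = (μ_n·τ_n − τ_data·x̄)/τ₀ = (266.8516·0.095124 − 0.086811·244.0) / 0.008313 = 4.202108/0.008313 ≈ 505.5.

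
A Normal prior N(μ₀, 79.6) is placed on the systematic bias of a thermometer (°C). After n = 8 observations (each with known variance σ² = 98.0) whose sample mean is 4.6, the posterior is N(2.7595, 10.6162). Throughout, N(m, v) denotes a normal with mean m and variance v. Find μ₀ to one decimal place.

μ₀ = -9.2

The posterior mean is a precision-weighted average: μ_n = (τ₀μ₀ + τ_data·x̄)/(τ₀+τ_data), with τ₀=1/σ₀² and τ_data=n/σ².
Here τ₀ = 1/79.6 = 0.012563 and τ_data = 8/98.0 = 0.081633, so τ_n = 0.094196.
Rearranging for μ₀: μ₀ = (μ_n·τ_n − τ_data·x̄)/τ₀ = (2.7595·0.094196 − 0.081633·4.6) / 0.012563 = -0.115578/0.012563 ≈ -9.2.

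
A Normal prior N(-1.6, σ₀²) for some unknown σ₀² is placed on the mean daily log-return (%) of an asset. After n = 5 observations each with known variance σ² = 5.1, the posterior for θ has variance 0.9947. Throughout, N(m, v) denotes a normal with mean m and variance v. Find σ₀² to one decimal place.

For the Normal–Normal model with known σ², precisions add: τ_n = τ₀ + n/σ².
So 1/σ₀² = 1/0.9947 − 5/5.1 = 1.005328 − 0.980392 = 0.024936.
Hence σ₀² = 1/0.024936 ≈ 40.1.

σ₀² = 40.1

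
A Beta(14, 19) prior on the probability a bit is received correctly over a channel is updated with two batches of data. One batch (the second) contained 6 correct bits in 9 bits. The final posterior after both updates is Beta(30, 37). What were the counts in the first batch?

Because Beta–binomial updating is additive in the counts, the combined data contributed (α_post−α_prior, β_post−β_prior) successes and failures.
Total across both batches: 30−14=16 correct bits, 37−19=18 errors.
Subtract the second batch: 16−6=10 correct bits and 18−3=15 errors.

10 correct bits and 15 errors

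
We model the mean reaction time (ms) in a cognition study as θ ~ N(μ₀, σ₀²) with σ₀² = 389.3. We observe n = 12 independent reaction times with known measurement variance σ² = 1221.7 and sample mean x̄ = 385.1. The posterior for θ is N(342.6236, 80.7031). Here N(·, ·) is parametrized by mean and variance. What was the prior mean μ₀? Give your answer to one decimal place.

μ₀ = 180.2

With known observation variance, the Normal–Normal posterior has precision τ_n = τ₀ + n/σ² and mean μ_n = (τ₀μ₀ + (n/σ²)x̄)/τ_n.
Here τ₀ = 1/389.3 = 0.002569 and τ_data = 12/1221.7 = 0.009822, so τ_n = 0.012391.
Rearranging for μ₀: μ₀ = (μ_n·τ_n − τ_data·x̄)/τ₀ = (342.6236·0.012391 − 0.009822·385.1) / 0.002569 = 0.462997/0.002569 ≈ 180.2.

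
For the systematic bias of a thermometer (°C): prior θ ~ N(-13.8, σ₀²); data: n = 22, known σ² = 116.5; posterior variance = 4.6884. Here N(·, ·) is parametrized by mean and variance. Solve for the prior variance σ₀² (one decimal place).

For the Normal–Normal model with known σ², precisions add: τ_n = τ₀ + n/σ².
So 1/σ₀² = 1/4.6884 − 22/116.5 = 0.213292 − 0.188841 = 0.024451.
Hence σ₀² = 1/0.024451 ≈ 40.9.

σ₀² = 40.9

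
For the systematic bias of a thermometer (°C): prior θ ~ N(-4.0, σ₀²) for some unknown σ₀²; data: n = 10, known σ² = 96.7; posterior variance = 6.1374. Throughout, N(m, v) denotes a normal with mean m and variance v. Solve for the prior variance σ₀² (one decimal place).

Posterior precision equals prior precision plus data precision: 1/σ_n² = 1/σ₀² + n/σ².
So 1/σ₀² = 1/6.1374 − 10/96.7 = 0.162935 − 0.103413 = 0.059522.
Hence σ₀² = 1/0.059522 ≈ 16.8.

σ₀² = 16.8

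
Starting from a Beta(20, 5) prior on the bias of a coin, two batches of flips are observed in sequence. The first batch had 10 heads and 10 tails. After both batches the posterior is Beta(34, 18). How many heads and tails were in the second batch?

4 heads and 3 tails

Because Beta–binomial updating is additive in the counts, the combined data contributed (α_post−α_prior, β_post−β_prior) successes and failures.
Total across both batches: 34−20=14 heads, 18−5=13 tails.
Subtract the first batch: 14−10=4 heads and 13−10=3 tails.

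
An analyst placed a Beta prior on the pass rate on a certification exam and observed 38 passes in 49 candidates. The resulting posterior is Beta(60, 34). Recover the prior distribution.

Beta(22, 23)

Under Beta–binomial conjugacy the posterior parameters are (a+s, b+f).
Subtract the data counts: 60−38=22, 34−11=23.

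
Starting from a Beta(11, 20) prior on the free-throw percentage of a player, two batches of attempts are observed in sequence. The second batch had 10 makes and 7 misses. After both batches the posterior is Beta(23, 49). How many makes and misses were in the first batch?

Sequential conjugate updates are equivalent to a single update on the pooled data, so total successes = posterior α − prior α and total failures = posterior β − prior β.
Total across both batches: 23−11=12 makes, 49−20=29 misses.
Subtract the second batch: 12−10=2 makes and 29−7=22 misses.

2 makes and 22 misses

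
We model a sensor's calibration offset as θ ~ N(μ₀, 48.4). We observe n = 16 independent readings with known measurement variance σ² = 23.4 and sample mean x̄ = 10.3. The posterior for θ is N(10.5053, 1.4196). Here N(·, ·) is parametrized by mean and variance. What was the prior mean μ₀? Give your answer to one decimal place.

The posterior mean is a precision-weighted average: μ_n = (τ₀μ₀ + τ_data·x̄)/(τ₀+τ_data), with τ₀=1/σ₀² and τ_data=n/σ².
Here τ₀ = 1/48.4 = 0.020661 and τ_data = 16/23.4 = 0.683761, so τ_n = 0.704422.
Rearranging for μ₀: μ₀ = (μ_n·τ_n − τ_data·x̄)/τ₀ = (10.5053·0.704422 − 0.683761·10.3) / 0.020661 = 0.357426/0.020661 ≈ 17.3.

μ₀ = 17.3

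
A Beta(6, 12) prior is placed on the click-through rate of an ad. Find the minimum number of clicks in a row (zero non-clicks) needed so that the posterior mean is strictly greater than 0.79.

After k clicks and 0 non-clicks the posterior is Beta(6+k, 12), with mean (6+k)/(6+12+k).
Set (6+k)/(18+k) > 0.79 and solve: k > (0.79·18 − 6)/(1 − 0.79) = 39.143.
The smallest integer exceeding 39.143 is 40, and checking k=40: (46)/(58) = 0.7931 > 0.79.

k = 40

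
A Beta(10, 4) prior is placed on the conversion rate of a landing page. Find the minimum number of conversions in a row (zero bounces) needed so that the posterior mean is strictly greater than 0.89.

k = 23

After k conversions and 0 bounces the posterior is Beta(10+k, 4), with mean (10+k)/(10+4+k).
Set (10+k)/(14+k) > 0.89 and solve: k > (0.89·14 − 10)/(1 − 0.89) = 22.364.
The smallest integer exceeding 22.364 is 23.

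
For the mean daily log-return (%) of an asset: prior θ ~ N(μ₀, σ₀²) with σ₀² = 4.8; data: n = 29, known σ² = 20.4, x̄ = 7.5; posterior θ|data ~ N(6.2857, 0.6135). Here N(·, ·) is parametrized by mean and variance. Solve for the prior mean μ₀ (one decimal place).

μ₀ = -2.0

With known observation variance, the Normal–Normal posterior has precision τ_n = τ₀ + n/σ² and mean μ_n = (τ₀μ₀ + (n/σ²)x̄)/τ_n.
Here τ₀ = 1/4.8 = 0.208333 and τ_data = 29/20.4 = 1.421569, so τ_n = 1.629902.
Rearranging for μ₀: μ₀ = (μ_n·τ_n − τ_data·x̄)/τ₀ = (6.2857·1.629902 − 1.421569·7.5) / 0.208333 = -0.416692/0.208333 ≈ -2.0.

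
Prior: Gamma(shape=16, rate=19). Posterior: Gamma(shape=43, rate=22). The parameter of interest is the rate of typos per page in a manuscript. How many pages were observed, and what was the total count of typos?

Gamma–Poisson conjugacy: posterior shape = α + Σxᵢ, posterior rate = β + n.
Matching: Σxᵢ = 43 − 16 = 27 and n = 22 − 19 = 3.

n = 3 pages with total 27 typos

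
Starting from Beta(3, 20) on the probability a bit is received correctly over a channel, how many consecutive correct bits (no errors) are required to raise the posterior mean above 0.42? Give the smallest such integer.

k = 12

After k correct bits and 0 errors the posterior is Beta(3+k, 20), with mean (3+k)/(3+20+k).
Set (3+k)/(23+k) > 0.42 and solve: k > (0.42·23 − 3)/(1 − 0.42) = 11.483.
The smallest integer exceeding 11.483 is 12, and checking k=12: (15)/(35) = 0.4286 > 0.42.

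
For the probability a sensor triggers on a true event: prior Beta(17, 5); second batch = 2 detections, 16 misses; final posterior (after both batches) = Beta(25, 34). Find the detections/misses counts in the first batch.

6 detections and 13 misses

Sequential conjugate updates are equivalent to a single update on the pooled data, so total successes = posterior α − prior α and total failures = posterior β − prior β.
Total across both batches: 25−17=8 detections, 34−5=29 misses.
Subtract the second batch: 8−2=6 detections and 29−16=13 misses.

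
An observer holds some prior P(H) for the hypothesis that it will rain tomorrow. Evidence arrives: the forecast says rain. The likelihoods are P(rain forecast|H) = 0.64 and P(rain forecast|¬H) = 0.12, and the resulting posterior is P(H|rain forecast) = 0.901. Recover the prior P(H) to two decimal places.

P(H) = 0.63

In odds form, posterior odds = prior odds × likelihood ratio, so prior odds = posterior odds ÷ LR.
Posterior odds = 0.901/(1−0.901) = 9.1010. LR = 0.64/0.12 = 5.3333.
Prior odds = 9.1010/5.3333 = 1.7064, so P(H) = 1.7064/(1+1.7064) ≈ 0.63.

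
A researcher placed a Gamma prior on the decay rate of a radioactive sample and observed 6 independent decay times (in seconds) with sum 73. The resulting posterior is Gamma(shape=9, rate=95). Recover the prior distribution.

Gamma–exponential conjugacy: posterior shape = α + n, posterior rate = β + Σtᵢ.
So α = 9 − 6 = 3 and β = 95 − 73 = 22.

Gamma(shape=3, rate=22)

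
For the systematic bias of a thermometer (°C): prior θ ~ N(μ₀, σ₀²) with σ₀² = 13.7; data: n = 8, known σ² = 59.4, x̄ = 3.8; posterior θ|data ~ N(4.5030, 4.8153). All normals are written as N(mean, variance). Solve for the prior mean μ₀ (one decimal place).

μ₀ = 5.8

The posterior mean is a precision-weighted average: μ_n = (τ₀μ₀ + τ_data·x̄)/(τ₀+τ_data), with τ₀=1/σ₀² and τ_data=n/σ².
Here τ₀ = 1/13.7 = 0.072993 and τ_data = 8/59.4 = 0.134680, so τ_n = 0.207673.
Rearranging for μ₀: μ₀ = (μ_n·τ_n − τ_data·x̄)/τ₀ = (4.5030·0.207673 − 0.134680·3.8) / 0.072993 = 0.423368/0.072993 ≈ 5.8.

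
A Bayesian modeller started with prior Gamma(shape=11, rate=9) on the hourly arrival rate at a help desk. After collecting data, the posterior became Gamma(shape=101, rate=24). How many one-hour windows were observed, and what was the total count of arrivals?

Gamma–Poisson conjugacy: posterior shape = α + Σxᵢ, posterior rate = β + n.
Matching: Σxᵢ = 101 − 11 = 90 and n = 24 − 9 = 15.

n = 15 one-hour windows with total 90 arrivals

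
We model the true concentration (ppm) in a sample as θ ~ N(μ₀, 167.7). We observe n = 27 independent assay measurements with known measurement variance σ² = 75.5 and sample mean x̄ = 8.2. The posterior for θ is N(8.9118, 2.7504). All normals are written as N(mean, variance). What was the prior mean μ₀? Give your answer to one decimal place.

With known observation variance, the Normal–Normal posterior has precision τ_n = τ₀ + n/σ² and mean μ_n = (τ₀μ₀ + (n/σ²)x̄)/τ_n.
Here τ₀ = 1/167.7 = 0.005963 and τ_data = 27/75.5 = 0.357616, so τ_n = 0.363579.
Rearranging for μ₀: μ₀ = (μ_n·τ_n − τ_data·x̄)/τ₀ = (8.9118·0.363579 − 0.357616·8.2) / 0.005963 = 0.307692/0.005963 ≈ 51.6.

μ₀ = 51.6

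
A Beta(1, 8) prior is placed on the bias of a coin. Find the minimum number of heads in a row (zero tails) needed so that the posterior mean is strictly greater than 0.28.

k = 3

After k heads and 0 tails the posterior is Beta(1+k, 8), with mean (1+k)/(1+8+k).
Set (1+k)/(9+k) > 0.28 and solve: k > (0.28·9 − 1)/(1 − 0.28) = 2.111.
The smallest integer exceeding 2.111 is 3.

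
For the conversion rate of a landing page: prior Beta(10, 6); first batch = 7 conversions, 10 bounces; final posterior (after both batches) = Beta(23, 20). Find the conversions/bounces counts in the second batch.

Sequential conjugate updates are equivalent to a single update on the pooled data, so total successes = posterior α − prior α and total failures = posterior β − prior β.
Total across both batches: 23−10=13 conversions, 20−6=14 bounces.
Subtract the first batch: 13−7=6 conversions and 14−10=4 bounces.

6 conversions and 4 bounces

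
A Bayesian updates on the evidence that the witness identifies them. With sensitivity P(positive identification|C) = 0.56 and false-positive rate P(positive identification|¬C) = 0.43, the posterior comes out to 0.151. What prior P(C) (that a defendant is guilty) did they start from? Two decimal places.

P(C) = 0.12

Bayes' rule in odds form gives O(C|E) = O(C)·[P(E|C)/P(E|¬C)], hence O(C) = O(C|E)/LR.
Posterior odds = 0.151/(1−0.151) = 0.1779. LR = 0.56/0.43 = 1.3023.
Prior odds = 0.1779/1.3023 = 0.1366, so P(C) = 0.1366/(1+0.1366) ≈ 0.12.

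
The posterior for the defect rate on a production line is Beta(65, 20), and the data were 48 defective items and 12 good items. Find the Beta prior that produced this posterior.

Beta(17, 8)

Beta is conjugate to the binomial likelihood: posterior = Beta(a+s, b+f).
So a = 65 − 48 = 17 and b = 20 − 12 = 8.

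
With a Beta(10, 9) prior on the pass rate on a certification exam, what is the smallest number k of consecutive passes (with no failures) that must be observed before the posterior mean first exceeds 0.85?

k = 42

After k passes and 0 failures the posterior is Beta(10+k, 9), with mean (10+k)/(10+9+k).
Set (10+k)/(19+k) > 0.85 and solve: k > (0.85·19 − 10)/(1 − 0.85) = 41.000.
The smallest integer exceeding 41.000 is 42.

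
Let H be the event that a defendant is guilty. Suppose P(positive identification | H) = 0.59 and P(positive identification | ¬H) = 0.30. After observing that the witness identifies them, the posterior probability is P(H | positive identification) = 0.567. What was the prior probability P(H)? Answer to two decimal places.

P(H) = 0.40

Bayes' rule in odds form gives O(H|E) = O(H)·[P(E|H)/P(E|¬H)], hence O(H) = O(H|E)/LR.
Posterior odds = 0.567/(1−0.567) = 1.3095. LR = 0.59/0.30 = 1.9667.
Prior odds = 1.3095/1.9667 = 0.6658, so P(H) = 0.6658/(1+0.6658) ≈ 0.40.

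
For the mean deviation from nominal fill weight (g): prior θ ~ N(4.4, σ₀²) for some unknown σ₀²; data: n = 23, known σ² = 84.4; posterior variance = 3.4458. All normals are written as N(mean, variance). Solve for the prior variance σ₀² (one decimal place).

Posterior precision equals prior precision plus data precision: 1/σ_n² = 1/σ₀² + n/σ².
So 1/σ₀² = 1/3.4458 − 23/84.4 = 0.290208 − 0.272512 = 0.017696.
Hence σ₀² = 1/0.017696 ≈ 56.5.

σ₀² = 56.5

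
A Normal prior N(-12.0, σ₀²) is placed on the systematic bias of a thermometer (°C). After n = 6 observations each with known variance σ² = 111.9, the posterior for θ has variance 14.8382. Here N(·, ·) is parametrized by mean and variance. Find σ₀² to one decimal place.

For the Normal–Normal model with known σ², precisions add: τ_n = τ₀ + n/σ².
So 1/σ₀² = 1/14.8382 − 6/111.9 = 0.067394 − 0.053619 = 0.013775.
Hence σ₀² = 1/0.013775 ≈ 72.6.

σ₀² = 72.6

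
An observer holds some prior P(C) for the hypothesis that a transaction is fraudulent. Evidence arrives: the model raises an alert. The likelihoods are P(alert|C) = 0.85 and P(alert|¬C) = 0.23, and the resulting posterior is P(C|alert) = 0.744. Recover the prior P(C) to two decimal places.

P(C) = 0.44

In odds form, posterior odds = prior odds × likelihood ratio, so prior odds = posterior odds ÷ LR.
Posterior odds = 0.744/(1−0.744) = 2.9062. LR = 0.85/0.23 = 3.6957.
Prior odds = 2.9062/3.6957 = 0.7864, so P(C) = 0.7864/(1+0.7864) ≈ 0.44.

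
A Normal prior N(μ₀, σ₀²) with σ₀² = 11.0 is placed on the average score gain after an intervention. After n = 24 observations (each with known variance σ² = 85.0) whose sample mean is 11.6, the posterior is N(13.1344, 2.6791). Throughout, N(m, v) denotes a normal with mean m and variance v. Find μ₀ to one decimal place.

μ₀ = 17.9

The posterior mean is a precision-weighted average: μ_n = (τ₀μ₀ + τ_data·x̄)/(τ₀+τ_data), with τ₀=1/σ₀² and τ_data=n/σ².
Here τ₀ = 1/11.0 = 0.090909 and τ_data = 24/85.0 = 0.282353, so τ_n = 0.373262.
Rearranging for μ₀: μ₀ = (μ_n·τ_n − τ_data·x̄)/τ₀ = (13.1344·0.373262 − 0.282353·11.6) / 0.090909 = 1.627278/0.090909 ≈ 17.9.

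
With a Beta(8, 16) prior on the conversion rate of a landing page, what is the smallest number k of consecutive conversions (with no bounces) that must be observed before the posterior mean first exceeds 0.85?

k = 83

After k conversions and 0 bounces the posterior is Beta(8+k, 16), with mean (8+k)/(8+16+k).
Set (8+k)/(24+k) > 0.85 and solve: k > (0.85·24 − 8)/(1 − 0.85) = 82.667.
The smallest integer exceeding 82.667 is 83.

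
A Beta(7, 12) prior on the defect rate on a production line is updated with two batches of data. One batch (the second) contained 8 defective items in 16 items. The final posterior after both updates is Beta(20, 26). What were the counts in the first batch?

Sequential conjugate updates are equivalent to a single update on the pooled data, so total successes = posterior α − prior α and total failures = posterior β − prior β.
Total across both batches: 20−7=13 defective items, 26−12=14 good items.
Subtract the second batch: 13−8=5 defective items and 14−8=6 good items.

5 defective items and 6 good items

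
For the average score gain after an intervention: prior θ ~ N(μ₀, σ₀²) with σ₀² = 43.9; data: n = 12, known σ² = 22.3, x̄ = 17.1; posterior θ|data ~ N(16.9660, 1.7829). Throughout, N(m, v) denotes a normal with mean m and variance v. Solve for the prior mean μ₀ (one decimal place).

μ₀ = 13.8

With known observation variance, the Normal–Normal posterior has precision τ_n = τ₀ + n/σ² and mean μ_n = (τ₀μ₀ + (n/σ²)x̄)/τ_n.
Here τ₀ = 1/43.9 = 0.022779 and τ_data = 12/22.3 = 0.538117, so τ_n = 0.560896.
Rearranging for μ₀: μ₀ = (μ_n·τ_n − τ_data·x̄)/τ₀ = (16.9660·0.560896 − 0.538117·17.1) / 0.022779 = 0.314361/0.022779 ≈ 13.8.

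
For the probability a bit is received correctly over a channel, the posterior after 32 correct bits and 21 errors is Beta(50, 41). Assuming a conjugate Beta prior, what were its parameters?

Beta(18, 20)

Beta is conjugate to the binomial likelihood: posterior = Beta(a+s, b+f).
So a = 50 − 32 = 18 and b = 41 − 21 = 20.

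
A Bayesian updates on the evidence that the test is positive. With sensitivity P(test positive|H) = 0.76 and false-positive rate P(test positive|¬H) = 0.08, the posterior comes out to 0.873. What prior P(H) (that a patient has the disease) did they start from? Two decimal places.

P(H) = 0.42

In odds form, posterior odds = prior odds × likelihood ratio, so prior odds = posterior odds ÷ LR.
Posterior odds = 0.873/(1−0.873) = 6.8740. LR = 0.76/0.08 = 9.5000.
Prior odds = 6.8740/9.5000 = 0.7236, so P(H) = 0.7236/(1+0.7236) ≈ 0.42.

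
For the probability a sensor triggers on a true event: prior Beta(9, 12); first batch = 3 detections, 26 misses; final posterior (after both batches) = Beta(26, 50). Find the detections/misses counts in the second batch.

14 detections and 12 misses

Sequential conjugate updates are equivalent to a single update on the pooled data, so total successes = posterior α − prior α and total failures = posterior β − prior β.
Total across both batches: 26−9=17 detections, 50−12=38 misses.
Subtract the first batch: 17−3=14 detections and 38−26=12 misses.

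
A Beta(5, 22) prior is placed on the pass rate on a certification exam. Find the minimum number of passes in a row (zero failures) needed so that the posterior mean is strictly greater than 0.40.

k = 10

After k passes and 0 failures the posterior is Beta(5+k, 22), with mean (5+k)/(5+22+k).
Set (5+k)/(27+k) > 0.40 and solve: k > (0.40·27 − 5)/(1 − 0.40) = 9.667.
The smallest integer exceeding 9.667 is 10, and checking k=10: (15)/(37) = 0.4054 > 0.40.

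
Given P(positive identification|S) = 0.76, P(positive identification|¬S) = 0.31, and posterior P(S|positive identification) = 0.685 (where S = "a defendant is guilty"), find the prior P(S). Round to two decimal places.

P(S) = 0.47

In odds form, posterior odds = prior odds × likelihood ratio, so prior odds = posterior odds ÷ LR.
Posterior odds = 0.685/(1−0.685) = 2.1746. LR = 0.76/0.31 = 2.4516.
Prior odds = 2.1746/2.4516 = 0.8870, so P(S) = 0.8870/(1+0.8870) ≈ 0.47.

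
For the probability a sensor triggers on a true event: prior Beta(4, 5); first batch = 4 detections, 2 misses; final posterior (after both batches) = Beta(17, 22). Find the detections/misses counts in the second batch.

Because Beta–binomial updating is additive in the counts, the combined data contributed (α_post−α_prior, β_post−β_prior) successes and failures.
Total across both batches: 17−4=13 detections, 22−5=17 misses.
Subtract the first batch: 13−4=9 detections and 17−2=15 misses.

9 detections and 15 misses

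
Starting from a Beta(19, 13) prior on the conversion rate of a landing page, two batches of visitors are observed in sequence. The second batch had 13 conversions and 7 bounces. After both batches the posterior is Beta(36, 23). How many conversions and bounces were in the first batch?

4 conversions and 3 bounces

Because Beta–binomial updating is additive in the counts, the combined data contributed (α_post−α_prior, β_post−β_prior) successes and failures.
Total across both batches: 36−19=17 conversions, 23−13=10 bounces.
Subtract the second batch: 17−13=4 conversions and 10−7=3 bounces.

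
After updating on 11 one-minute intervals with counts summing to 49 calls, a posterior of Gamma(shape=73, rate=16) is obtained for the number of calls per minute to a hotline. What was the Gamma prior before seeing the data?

Gamma(shape=24, rate=5)

Gamma–Poisson conjugacy: posterior shape = α + Σxᵢ, posterior rate = β + n.
So α = 73 − 49 = 24 and β = 16 − 11 = 5.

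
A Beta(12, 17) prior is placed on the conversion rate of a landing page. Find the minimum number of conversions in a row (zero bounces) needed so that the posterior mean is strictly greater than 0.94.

After k conversions and 0 bounces the posterior is Beta(12+k, 17), with mean (12+k)/(12+17+k).
Set (12+k)/(29+k) > 0.94 and solve: k > (0.94·29 − 12)/(1 − 0.94) = 254.333.
The smallest integer exceeding 254.333 is 255.

k = 255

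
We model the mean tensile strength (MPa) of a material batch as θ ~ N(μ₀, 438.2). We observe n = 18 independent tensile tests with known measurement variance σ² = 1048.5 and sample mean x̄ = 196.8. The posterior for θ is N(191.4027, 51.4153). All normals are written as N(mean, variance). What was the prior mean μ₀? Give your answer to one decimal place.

The posterior mean is a precision-weighted average: μ_n = (τ₀μ₀ + τ_data·x̄)/(τ₀+τ_data), with τ₀=1/σ₀² and τ_data=n/σ².
Here τ₀ = 1/438.2 = 0.002282 and τ_data = 18/1048.5 = 0.017167, so τ_n = 0.019449.
Rearranging for μ₀: μ₀ = (μ_n·τ_n − τ_data·x̄)/τ₀ = (191.4027·0.019449 − 0.017167·196.8) / 0.002282 = 0.344126/0.002282 ≈ 150.8.

μ₀ = 150.8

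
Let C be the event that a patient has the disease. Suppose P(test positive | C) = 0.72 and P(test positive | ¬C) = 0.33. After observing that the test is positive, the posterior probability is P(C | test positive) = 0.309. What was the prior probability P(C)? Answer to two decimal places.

In odds form, posterior odds = prior odds × likelihood ratio, so prior odds = posterior odds ÷ LR.
Posterior odds = 0.309/(1−0.309) = 0.4472. LR = 0.72/0.33 = 2.1818.
Prior odds = 0.4472/2.1818 = 0.2050, so P(C) = 0.2050/(1+0.2050) ≈ 0.17.

P(C) = 0.17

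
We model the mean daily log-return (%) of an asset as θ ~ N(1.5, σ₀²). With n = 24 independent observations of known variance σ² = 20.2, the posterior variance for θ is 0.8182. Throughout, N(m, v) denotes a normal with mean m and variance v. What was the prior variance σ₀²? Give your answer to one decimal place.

For the Normal–Normal model with known σ², precisions add: τ_n = τ₀ + n/σ².
So 1/σ₀² = 1/0.8182 − 24/20.2 = 1.222195 − 1.188119 = 0.034076.
Hence σ₀² = 1/0.034076 ≈ 29.3.

σ₀² = 29.3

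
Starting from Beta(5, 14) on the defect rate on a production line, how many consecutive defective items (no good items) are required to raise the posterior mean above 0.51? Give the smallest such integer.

k = 10

After k defective items and 0 good items the posterior is Beta(5+k, 14), with mean (5+k)/(5+14+k).
Set (5+k)/(19+k) > 0.51 and solve: k > (0.51·19 − 5)/(1 − 0.51) = 9.571.
The smallest integer exceeding 9.571 is 10, and checking k=10: (15)/(29) = 0.5172 > 0.51.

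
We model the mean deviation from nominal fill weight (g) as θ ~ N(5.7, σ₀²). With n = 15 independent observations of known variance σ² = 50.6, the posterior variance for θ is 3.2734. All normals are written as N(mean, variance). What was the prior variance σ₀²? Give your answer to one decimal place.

σ₀² = 110.5

For the Normal–Normal model with known σ², precisions add: τ_n = τ₀ + n/σ².
So 1/σ₀² = 1/3.2734 − 15/50.6 = 0.305493 − 0.296443 = 0.009050.
Hence σ₀² = 1/0.009050 ≈ 110.5.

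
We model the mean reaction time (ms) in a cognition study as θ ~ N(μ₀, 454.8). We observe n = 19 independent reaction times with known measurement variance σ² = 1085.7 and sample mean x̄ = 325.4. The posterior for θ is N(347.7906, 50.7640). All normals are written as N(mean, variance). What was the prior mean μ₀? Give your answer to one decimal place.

μ₀ = 526.0

With known observation variance, the Normal–Normal posterior has precision τ_n = τ₀ + n/σ² and mean μ_n = (τ₀μ₀ + (n/σ²)x̄)/τ_n.
Here τ₀ = 1/454.8 = 0.002199 and τ_data = 19/1085.7 = 0.017500, so τ_n = 0.019699.
Rearranging for μ₀: μ₀ = (μ_n·τ_n − τ_data·x̄)/τ₀ = (347.7906·0.019699 − 0.017500·325.4) / 0.002199 = 1.156627/0.002199 ≈ 526.0.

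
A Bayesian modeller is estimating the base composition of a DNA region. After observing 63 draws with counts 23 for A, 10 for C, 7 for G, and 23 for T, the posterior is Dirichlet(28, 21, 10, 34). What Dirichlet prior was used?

For a Dirichlet(α) prior with multinomial counts c, the posterior is Dirichlet(α + c) componentwise.
Subtract each count from the matching posterior parameter: 28−23=5, 21−10=11, 10−7=3, 34−23=11.

Dirichlet(5, 11, 3, 11)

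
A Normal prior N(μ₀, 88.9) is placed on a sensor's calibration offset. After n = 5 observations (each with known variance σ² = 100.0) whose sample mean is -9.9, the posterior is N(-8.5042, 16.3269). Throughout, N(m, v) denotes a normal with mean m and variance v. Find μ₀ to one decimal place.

μ₀ = -2.3

With known observation variance, the Normal–Normal posterior has precision τ_n = τ₀ + n/σ² and mean μ_n = (τ₀μ₀ + (n/σ²)x̄)/τ_n.
Here τ₀ = 1/88.9 = 0.011249 and τ_data = 5/100.0 = 0.050000, so τ_n = 0.061249.
Rearranging for μ₀: μ₀ = (μ_n·τ_n − τ_data·x̄)/τ₀ = (-8.5042·0.061249 − 0.050000·-9.9) / 0.011249 = -0.025874/0.011249 ≈ -2.3.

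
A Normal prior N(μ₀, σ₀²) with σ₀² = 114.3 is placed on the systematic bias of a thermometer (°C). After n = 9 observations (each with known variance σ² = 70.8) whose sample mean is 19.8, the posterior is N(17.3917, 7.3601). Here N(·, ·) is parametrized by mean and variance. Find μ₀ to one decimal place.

The posterior mean is a precision-weighted average: μ_n = (τ₀μ₀ + τ_data·x̄)/(τ₀+τ_data), with τ₀=1/σ₀² and τ_data=n/σ².
Here τ₀ = 1/114.3 = 0.008749 and τ_data = 9/70.8 = 0.127119, so τ_n = 0.135868.
Rearranging for μ₀: μ₀ = (μ_n·τ_n − τ_data·x̄)/τ₀ = (17.3917·0.135868 − 0.127119·19.8) / 0.008749 = -0.153981/0.008749 ≈ -17.6.

μ₀ = -17.6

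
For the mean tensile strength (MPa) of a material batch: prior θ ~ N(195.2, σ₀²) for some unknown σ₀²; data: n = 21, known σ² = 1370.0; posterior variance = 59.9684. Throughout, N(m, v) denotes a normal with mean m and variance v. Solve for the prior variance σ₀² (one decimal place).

For the Normal–Normal model with known σ², precisions add: τ_n = τ₀ + n/σ².
So 1/σ₀² = 1/59.9684 − 21/1370.0 = 0.016675 − 0.015328 = 0.001347.
Hence σ₀² = 1/0.001347 ≈ 742.4.

σ₀² = 742.4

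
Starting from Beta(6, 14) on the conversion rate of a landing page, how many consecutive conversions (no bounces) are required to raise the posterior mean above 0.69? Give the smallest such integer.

k = 26

After k conversions and 0 bounces the posterior is Beta(6+k, 14), with mean (6+k)/(6+14+k).
Set (6+k)/(20+k) > 0.69 and solve: k > (0.69·20 − 6)/(1 − 0.69) = 25.161.
The smallest integer exceeding 25.161 is 26.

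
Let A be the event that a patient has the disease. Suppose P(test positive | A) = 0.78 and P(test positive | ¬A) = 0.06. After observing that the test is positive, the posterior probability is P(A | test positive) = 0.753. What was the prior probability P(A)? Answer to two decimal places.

In odds form, posterior odds = prior odds × likelihood ratio, so prior odds = posterior odds ÷ LR.
Posterior odds = 0.753/(1−0.753) = 3.0486. LR = 0.78/0.06 = 13.0000.
Prior odds = 3.0486/13.0000 = 0.2345, so P(A) = 0.2345/(1+0.2345) ≈ 0.19.

P(A) = 0.19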